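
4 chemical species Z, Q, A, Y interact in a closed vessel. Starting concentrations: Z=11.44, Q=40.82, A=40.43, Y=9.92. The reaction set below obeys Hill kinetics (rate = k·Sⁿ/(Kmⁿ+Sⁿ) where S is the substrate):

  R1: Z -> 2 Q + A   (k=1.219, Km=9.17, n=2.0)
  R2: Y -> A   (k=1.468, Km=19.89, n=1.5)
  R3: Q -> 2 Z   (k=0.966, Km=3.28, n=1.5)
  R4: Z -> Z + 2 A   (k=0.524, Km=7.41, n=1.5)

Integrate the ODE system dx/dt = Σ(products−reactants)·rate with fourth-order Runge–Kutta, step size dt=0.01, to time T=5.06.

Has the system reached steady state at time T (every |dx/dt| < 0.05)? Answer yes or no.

RK4 with dt=0.01: 506 steps to T=5.06. Trajectory (selected grid times):
t=0.00: Z=11.44 Q=40.82 A=40.43 Y=9.92
t=0.56: Z=12.07 Q=41.14 A=41.46 Y=9.71
t=1.12: Z=12.69 Q=41.49 A=42.51 Y=9.50
t=1.69: Z=13.30 Q=41.88 A=43.59 Y=9.30
t=2.25: Z=13.89 Q=42.29 A=44.68 Y=9.10
t=2.81: Z=14.47 Q=42.72 A=45.78 Y=8.91
t=3.37: Z=15.04 Q=43.18 A=46.89 Y=8.72
t=3.94: Z=15.61 Q=43.66 A=48.03 Y=8.53
t=4.50: Z=16.15 Q=44.16 A=49.17 Y=8.36
t=5.06: Z=16.69 Q=44.67 A=50.31 Y=8.18
Rates at T: R1=0.9365, R2=0.3065, R3=0.9472, R4=0.4044
dx/dt at T (Σ net stoichiometry × rate): Z=+0.9578, Q=+0.9258, A=+2.0518, Y=-0.3065
Largest |dx/dt| is |+2.0518| (A) ≥ 0.05 → not steady.

Steady state at T: no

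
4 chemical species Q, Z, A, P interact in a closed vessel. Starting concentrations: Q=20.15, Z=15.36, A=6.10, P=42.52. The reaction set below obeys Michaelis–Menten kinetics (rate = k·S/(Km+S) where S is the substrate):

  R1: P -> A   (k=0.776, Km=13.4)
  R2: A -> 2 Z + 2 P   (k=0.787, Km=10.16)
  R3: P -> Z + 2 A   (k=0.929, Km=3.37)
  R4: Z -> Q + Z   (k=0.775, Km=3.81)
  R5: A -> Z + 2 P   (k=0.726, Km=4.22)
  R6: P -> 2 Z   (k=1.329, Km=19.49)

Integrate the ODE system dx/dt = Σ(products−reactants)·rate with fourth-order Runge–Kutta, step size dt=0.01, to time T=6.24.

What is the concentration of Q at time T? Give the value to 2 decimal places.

RK4 with dt=0.01: 624 steps to T=6.24. Trajectory (selected grid times):
t=0.00: Q=20.15 Z=15.36 A=6.10 P=42.52
t=0.69: Q=20.59 Z=17.94 A=7.17 P=41.93
t=1.39: Q=21.04 Z=20.62 A=8.22 P=41.42
t=2.08: Q=21.49 Z=23.29 A=9.22 P=40.98
t=2.77: Q=21.96 Z=26.01 A=10.20 P=40.59
t=3.47: Q=22.43 Z=28.79 A=11.16 P=40.25
t=4.16: Q=22.91 Z=31.56 A=12.08 P=39.95
t=4.85: Q=23.39 Z=34.36 A=12.99 P=39.69
t=5.55: Q=23.88 Z=37.22 A=13.90 P=39.47
t=6.24: Q=24.36 Z=40.06 A=14.77 P=39.27
Read off Q at T=6.24: 24.36

Q at T = 24.36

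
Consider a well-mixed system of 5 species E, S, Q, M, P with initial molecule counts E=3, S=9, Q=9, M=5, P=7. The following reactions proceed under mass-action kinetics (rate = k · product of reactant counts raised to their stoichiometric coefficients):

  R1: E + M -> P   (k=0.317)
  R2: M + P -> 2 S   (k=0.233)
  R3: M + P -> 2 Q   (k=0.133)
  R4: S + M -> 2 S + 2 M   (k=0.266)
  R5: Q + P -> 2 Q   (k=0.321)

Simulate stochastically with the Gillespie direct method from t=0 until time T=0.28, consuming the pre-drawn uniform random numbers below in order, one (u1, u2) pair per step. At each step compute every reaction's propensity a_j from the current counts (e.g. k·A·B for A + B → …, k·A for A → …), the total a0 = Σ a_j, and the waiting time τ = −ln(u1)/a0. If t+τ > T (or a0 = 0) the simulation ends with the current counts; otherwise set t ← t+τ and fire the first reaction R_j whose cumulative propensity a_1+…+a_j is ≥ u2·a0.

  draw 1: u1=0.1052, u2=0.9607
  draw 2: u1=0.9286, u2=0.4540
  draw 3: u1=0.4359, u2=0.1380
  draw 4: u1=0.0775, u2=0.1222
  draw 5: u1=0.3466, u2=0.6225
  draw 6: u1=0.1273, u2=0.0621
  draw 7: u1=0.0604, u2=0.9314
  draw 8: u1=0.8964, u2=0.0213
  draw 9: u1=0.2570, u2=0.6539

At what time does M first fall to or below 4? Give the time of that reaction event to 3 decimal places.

t=0.000: E=3 S=9 Q=9 M=5 P=7
Draw 1: a1=4.755, a2=8.155, a3=4.655, a4=11.970, a5=20.223, a0=49.758; τ=−ln(0.1052)/49.758=0.045 → t=0.045; u2·a0=0.9607·49.758=47.803; a1+…+a4=29.535 < 47.803 ≤ a1+…+a5=49.758 → R5 fires; E=3 S=9 Q=10 M=5 P=6
Draw 2: a1=4.755, a2=6.990, a3=3.990, a4=11.970, a5=19.260, a0=46.965; τ=−ln(0.9286)/46.965=0.002 → t=0.047; u2·a0=0.4540·46.965=21.322; a1+…+a3=15.735 < 21.322 ≤ a1+…+a4=27.705 → R4 fires; E=3 S=10 Q=10 M=6 P=6
Draw 3: a1=5.706, a2=8.388, a3=4.788, a4=15.960, a5=19.260, a0=54.102; τ=−ln(0.4359)/54.102=0.015 → t=0.062; u2·a0=0.1380·54.102=7.466; a1=5.706 < 7.466 ≤ a1+a2=14.094 → R2 fires; E=3 S=12 Q=10 M=5 P=5
Draw 4: a1=4.755, a2=5.825, a3=3.325, a4=15.960, a5=16.050, a0=45.915; τ=−ln(0.0775)/45.915=0.056 → t=0.118; u2·a0=0.1222·45.915=5.611; a1=4.755 < 5.611 ≤ a1+a2=10.580 → R2 fires; E=3 S=14 Q=10 M=4 P=4
Draw 5: a1=3.804, a2=3.728, a3=2.128, a4=14.896, a5=12.840, a0=37.396; τ=−ln(0.3466)/37.396=0.028 → t=0.146; u2·a0=0.6225·37.396=23.279; a1+…+a3=9.660 < 23.279 ≤ a1+…+a4=24.556 → R4 fires; E=3 S=15 Q=10 M=5 P=4
Draw 6: a1=4.755, a2=4.660, a3=2.660, a4=19.950, a5=12.840, a0=44.865; τ=−ln(0.1273)/44.865=0.046 → t=0.192; u2·a0=0.0621·44.865=2.786 ≤ a1=4.755 → R1 fires; E=2 S=15 Q=10 M=4 P=5
Draw 7: a1=2.536, a2=4.660, a3=2.660, a4=15.960, a5=16.050, a0=41.866; τ=−ln(0.0604)/41.866=0.067 → t=0.259; u2·a0=0.9314·41.866=38.994; a1+…+a4=25.816 < 38.994 ≤ a1+…+a5=41.866 → R5 fires; E=2 S=15 Q=11 M=4 P=4
Draw 8: a1=2.536, a2=3.728, a3=2.128, a4=15.960, a5=14.124, a0=38.476; τ=−ln(0.8964)/38.476=0.003 → t=0.262; u2·a0=0.0213·38.476=0.820 ≤ a1=2.536 → R1 fires; E=1 S=15 Q=11 M=3 P=5
Draw 9: a1=0.951, a2=3.495, a3=1.995, a4=11.970, a5=17.655, a0=36.066; τ=−ln(0.2570)/36.066=0.038 → t=0.300 > T=0.28: stop.
M first becomes ≤ 4 when it reaches 4 at the event at t=0.118.

Threshold first reached at t = 0.118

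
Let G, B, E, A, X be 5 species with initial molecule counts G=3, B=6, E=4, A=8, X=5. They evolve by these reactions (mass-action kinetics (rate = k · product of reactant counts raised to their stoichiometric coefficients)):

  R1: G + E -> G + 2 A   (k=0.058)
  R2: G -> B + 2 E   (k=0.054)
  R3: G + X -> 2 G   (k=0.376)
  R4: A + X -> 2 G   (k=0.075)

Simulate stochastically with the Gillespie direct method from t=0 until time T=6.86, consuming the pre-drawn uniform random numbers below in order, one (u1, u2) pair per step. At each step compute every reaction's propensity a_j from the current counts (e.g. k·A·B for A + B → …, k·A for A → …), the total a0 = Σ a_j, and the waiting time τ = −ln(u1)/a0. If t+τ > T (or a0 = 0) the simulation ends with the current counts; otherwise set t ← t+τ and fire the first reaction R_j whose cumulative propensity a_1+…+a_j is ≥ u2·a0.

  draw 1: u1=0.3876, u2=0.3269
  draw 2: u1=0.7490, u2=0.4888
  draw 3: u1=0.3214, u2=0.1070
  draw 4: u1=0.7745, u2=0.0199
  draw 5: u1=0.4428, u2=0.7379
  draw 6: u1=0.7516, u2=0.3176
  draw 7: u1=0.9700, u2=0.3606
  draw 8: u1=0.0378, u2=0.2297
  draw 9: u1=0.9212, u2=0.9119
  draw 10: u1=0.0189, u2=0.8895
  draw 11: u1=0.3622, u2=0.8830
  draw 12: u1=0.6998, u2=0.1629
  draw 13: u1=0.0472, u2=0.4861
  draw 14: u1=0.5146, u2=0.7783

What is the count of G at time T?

t=0.000: G=3 B=6 E=4 A=8 X=5
Draw 1: a1=0.696, a2=0.162, a3=5.640, a4=3.000, a0=9.498; τ=−ln(0.3876)/9.498=0.100 → t=0.100; u2·a0=0.3269·9.498=3.105; a1+a2=0.858 < 3.105 ≤ a1+…+a3=6.498 → R3 fires; G=4 B=6 E=4 A=8 X=4
Draw 2: a1=0.928, a2=0.216, a3=6.016, a4=2.400, a0=9.560; τ=−ln(0.7490)/9.560=0.030 → t=0.130; u2·a0=0.4888·9.560=4.673; a1+a2=1.144 < 4.673 ≤ a1+…+a3=7.160 → R3 fires; G=5 B=6 E=4 A=8 X=3
Draw 3: a1=1.160, a2=0.270, a3=5.640, a4=1.800, a0=8.870; τ=−ln(0.3214)/8.870=0.128 → t=0.258; u2·a0=0.1070·8.870=0.949 ≤ a1=1.160 → R1 fires; G=5 B=6 E=3 A=10 X=3
Draw 4: a1=0.870, a2=0.270, a3=5.640, a4=2.250, a0=9.030; τ=−ln(0.7745)/9.030=0.028 → t=0.286; u2·a0=0.0199·9.030=0.180 ≤ a1=0.870 → R1 fires; G=5 B=6 E=2 A=12 X=3
Draw 5: a1=0.580, a2=0.270, a3=5.640, a4=2.700, a0=9.190; τ=−ln(0.4428)/9.190=0.089 → t=0.375; u2·a0=0.7379·9.190=6.781; a1+…+a3=6.490 < 6.781 ≤ a1+…+a4=9.190 → R4 fires; G=7 B=6 E=2 A=11 X=2
Draw 6: a1=0.812, a2=0.378, a3=5.264, a4=1.650, a0=8.104; τ=−ln(0.7516)/8.104=0.035 → t=0.410; u2·a0=0.3176·8.104=2.574; a1+a2=1.190 < 2.574 ≤ a1+…+a3=6.454 → R3 fires; G=8 B=6 E=2 A=11 X=1
Draw 7: a1=0.928, a2=0.432, a3=3.008, a4=0.825, a0=5.193; τ=−ln(0.9700)/5.193=0.006 → t=0.416; u2·a0=0.3606·5.193=1.873; a1+a2=1.360 < 1.873 ≤ a1+…+a3=4.368 → R3 fires; G=9 B=6 E=2 A=11 X=0
Draw 8: a1=1.044, a2=0.486, a3=0.000, a4=0.000, a0=1.530; τ=−ln(0.0378)/1.530=2.141 → t=2.557; u2·a0=0.2297·1.530=0.351 ≤ a1=1.044 → R1 fires; G=9 B=6 E=1 A=13 X=0
Draw 9: a1=0.522, a2=0.486, a3=0.000, a4=0.000, a0=1.008; τ=−ln(0.9212)/1.008=0.081 → t=2.638; u2·a0=0.9119·1.008=0.919; a1=0.522 < 0.919 ≤ a1+a2=1.008 → R2 fires; G=8 B=7 E=3 A=13 X=0
Draw 10: a1=1.392, a2=0.432, a3=0.000, a4=0.000, a0=1.824; τ=−ln(0.0189)/1.824=2.176 → t=4.814; u2·a0=0.8895·1.824=1.622; a1=1.392 < 1.622 ≤ a1+a2=1.824 → R2 fires; G=7 B=8 E=5 A=13 X=0
Draw 11: a1=2.030, a2=0.378, a3=0.000, a4=0.000, a0=2.408; τ=−ln(0.3622)/2.408=0.422 → t=5.236; u2·a0=0.8830·2.408=2.126; a1=2.030 < 2.126 ≤ a1+a2=2.408 → R2 fires; G=6 B=9 E=7 A=13 X=0
Draw 12: a1=2.436, a2=0.324, a3=0.000, a4=0.000, a0=2.760; τ=−ln(0.6998)/2.760=0.129 → t=5.365; u2·a0=0.1629·2.760=0.450 ≤ a1=2.436 → R1 fires; G=6 B=9 E=6 A=15 X=0
Draw 13: a1=2.088, a2=0.324, a3=0.000, a4=0.000, a0=2.412; τ=−ln(0.0472)/2.412=1.266 → t=6.631; u2·a0=0.4861·2.412=1.172 ≤ a1=2.088 → R1 fires; G=6 B=9 E=5 A=17 X=0
Draw 14: a1=1.740, a2=0.324, a3=0.000, a4=0.000, a0=2.064; τ=−ln(0.5146)/2.064=0.322 → t=6.953 > T=6.86: stop.
Read off G at T=6.86: 6

G at T = 6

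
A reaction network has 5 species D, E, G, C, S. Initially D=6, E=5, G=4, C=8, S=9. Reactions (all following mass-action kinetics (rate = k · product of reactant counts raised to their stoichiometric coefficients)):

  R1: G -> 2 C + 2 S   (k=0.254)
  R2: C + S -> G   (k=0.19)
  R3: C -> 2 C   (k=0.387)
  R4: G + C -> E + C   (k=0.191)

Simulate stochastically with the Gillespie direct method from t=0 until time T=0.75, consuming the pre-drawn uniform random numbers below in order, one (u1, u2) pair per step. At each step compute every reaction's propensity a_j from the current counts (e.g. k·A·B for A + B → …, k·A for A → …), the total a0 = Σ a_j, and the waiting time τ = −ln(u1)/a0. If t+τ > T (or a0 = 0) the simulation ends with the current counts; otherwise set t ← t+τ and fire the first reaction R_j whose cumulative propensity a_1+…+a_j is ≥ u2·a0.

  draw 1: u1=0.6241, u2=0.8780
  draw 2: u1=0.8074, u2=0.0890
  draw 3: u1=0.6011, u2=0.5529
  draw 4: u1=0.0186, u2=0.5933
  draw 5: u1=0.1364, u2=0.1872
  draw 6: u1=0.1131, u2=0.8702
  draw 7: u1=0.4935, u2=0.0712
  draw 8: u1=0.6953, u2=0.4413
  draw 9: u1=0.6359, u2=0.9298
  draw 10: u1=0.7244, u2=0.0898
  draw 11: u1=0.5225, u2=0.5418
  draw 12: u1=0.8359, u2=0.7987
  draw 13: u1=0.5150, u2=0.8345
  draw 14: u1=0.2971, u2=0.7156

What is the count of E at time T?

t=0.000: D=6 E=5 G=4 C=8 S=9
Draw 1: a1=1.016, a2=13.680, a3=3.096, a4=6.112, a0=23.904; τ=−ln(0.6241)/23.904=0.020 → t=0.020; u2·a0=0.8780·23.904=20.988; a1+…+a3=17.792 < 20.988 ≤ a1+…+a4=23.904 → R4 fires; D=6 E=6 G=3 C=8 S=9
Draw 2: a1=0.762, a2=13.680, a3=3.096, a4=4.584, a0=22.122; τ=−ln(0.8074)/22.122=0.010 → t=0.029; u2·a0=0.0890·22.122=1.969; a1=0.762 < 1.969 ≤ a1+a2=14.442 → R2 fires; D=6 E=6 G=4 C=7 S=8
Draw 3: a1=1.016, a2=10.640, a3=2.709, a4=5.348, a0=19.713; τ=−ln(0.6011)/19.713=0.026 → t=0.055; u2·a0=0.5529·19.713=10.899; a1=1.016 < 10.899 ≤ a1+a2=11.656 → R2 fires; D=6 E=6 G=5 C=6 S=7
Draw 4: a1=1.270, a2=7.980, a3=2.322, a4=5.730, a0=17.302; τ=−ln(0.0186)/17.302=0.230 → t=0.286; u2·a0=0.5933·17.302=10.265; a1+a2=9.250 < 10.265 ≤ a1+…+a3=11.572 → R3 fires; D=6 E=6 G=5 C=7 S=7
Draw 5: a1=1.270, a2=9.310, a3=2.709, a4=6.685, a0=19.974; τ=−ln(0.1364)/19.974=0.100 → t=0.385; u2·a0=0.1872·19.974=3.739; a1=1.270 < 3.739 ≤ a1+a2=10.580 → R2 fires; D=6 E=6 G=6 C=6 S=6
Draw 6: a1=1.524, a2=6.840, a3=2.322, a4=6.876, a0=17.562; τ=−ln(0.1131)/17.562=0.124 → t=0.509; u2·a0=0.8702·17.562=15.282; a1+…+a3=10.686 < 15.282 ≤ a1+…+a4=17.562 → R4 fires; D=6 E=7 G=5 C=6 S=6
Draw 7: a1=1.270, a2=6.840, a3=2.322, a4=5.730, a0=16.162; τ=−ln(0.4935)/16.162=0.044 → t=0.553; u2·a0=0.0712·16.162=1.151 ≤ a1=1.270 → R1 fires; D=6 E=7 G=4 C=8 S=8
Draw 8: a1=1.016, a2=12.160, a3=3.096, a4=6.112, a0=22.384; τ=−ln(0.6953)/22.384=0.016 → t=0.569; u2·a0=0.4413·22.384=9.878; a1=1.016 < 9.878 ≤ a1+a2=13.176 → R2 fires; D=6 E=7 G=5 C=7 S=7
Draw 9: a1=1.270, a2=9.310, a3=2.709, a4=6.685, a0=19.974; τ=−ln(0.6359)/19.974=0.023 → t=0.592; u2·a0=0.9298·19.974=18.572; a1+…+a3=13.289 < 18.572 ≤ a1+…+a4=19.974 → R4 fires; D=6 E=8 G=4 C=7 S=7
Draw 10: a1=1.016, a2=9.310, a3=2.709, a4=5.348, a0=18.383; τ=−ln(0.7244)/18.383=0.018 → t=0.609; u2·a0=0.0898·18.383=1.651; a1=1.016 < 1.651 ≤ a1+a2=10.326 → R2 fires; D=6 E=8 G=5 C=6 S=6
Draw 11: a1=1.270, a2=6.840, a3=2.322, a4=5.730, a0=16.162; τ=−ln(0.5225)/16.162=0.040 → t=0.650; u2·a0=0.5418·16.162=8.757; a1+a2=8.110 < 8.757 ≤ a1+…+a3=10.432 → R3 fires; D=6 E=8 G=5 C=7 S=6
Draw 12: a1=1.270, a2=7.980, a3=2.709, a4=6.685, a0=18.644; τ=−ln(0.8359)/18.644=0.010 → t=0.659; u2·a0=0.7987·18.644=14.891; a1+…+a3=11.959 < 14.891 ≤ a1+…+a4=18.644 → R4 fires; D=6 E=9 G=4 C=7 S=6
Draw 13: a1=1.016, a2=7.980, a3=2.709, a4=5.348, a0=17.053; τ=−ln(0.5150)/17.053=0.039 → t=0.698; u2·a0=0.8345·17.053=14.231; a1+…+a3=11.705 < 14.231 ≤ a1+…+a4=17.053 → R4 fires; D=6 E=10 G=3 C=7 S=6
Draw 14: a1=0.762, a2=7.980, a3=2.709, a4=4.011, a0=15.462; τ=−ln(0.2971)/15.462=0.078 → t=0.777 > T=0.75: stop.
Read off E at T=0.75: 10

E at T = 10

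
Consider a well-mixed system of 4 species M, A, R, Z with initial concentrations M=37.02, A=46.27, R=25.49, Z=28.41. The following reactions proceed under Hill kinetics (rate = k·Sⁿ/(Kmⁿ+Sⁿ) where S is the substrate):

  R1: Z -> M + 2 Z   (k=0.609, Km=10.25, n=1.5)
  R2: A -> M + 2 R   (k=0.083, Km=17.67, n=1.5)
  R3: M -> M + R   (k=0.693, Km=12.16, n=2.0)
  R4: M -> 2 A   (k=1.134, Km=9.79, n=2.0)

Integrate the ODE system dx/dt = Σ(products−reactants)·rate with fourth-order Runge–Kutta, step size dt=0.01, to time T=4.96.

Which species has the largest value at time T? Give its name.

Dominant species at T: A

RK4 with dt=0.01: 496 steps to T=4.96. Trajectory (selected grid times):
t=0.00: M=37.02 A=46.27 R=25.49 Z=28.41
t=0.55: M=36.75 A=47.40 R=25.91 Z=28.69
t=1.10: M=36.48 A=48.53 R=26.33 Z=28.96
t=1.65: M=36.21 A=49.65 R=26.74 Z=29.24
t=2.20: M=35.95 A=50.77 R=27.16 Z=29.52
t=2.76: M=35.68 A=51.92 R=27.59 Z=29.80
t=3.31: M=35.42 A=53.04 R=28.00 Z=30.08
t=3.86: M=35.16 A=54.16 R=28.42 Z=30.36
t=4.41: M=34.90 A=55.28 R=28.84 Z=30.64
t=4.96: M=34.64 A=56.39 R=29.26 Z=30.92
At T=4.96: M=34.64 A=56.39 R=29.26 Z=30.92; the largest is A.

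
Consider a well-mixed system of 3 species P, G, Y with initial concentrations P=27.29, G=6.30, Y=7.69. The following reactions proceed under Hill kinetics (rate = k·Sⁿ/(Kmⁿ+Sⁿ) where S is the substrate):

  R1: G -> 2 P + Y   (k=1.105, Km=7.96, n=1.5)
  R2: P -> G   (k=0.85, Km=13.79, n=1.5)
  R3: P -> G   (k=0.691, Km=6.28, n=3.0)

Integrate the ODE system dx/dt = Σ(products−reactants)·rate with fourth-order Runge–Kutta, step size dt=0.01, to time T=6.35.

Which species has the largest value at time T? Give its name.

Dominant species at T: P

RK4 with dt=0.01: 635 steps to T=6.35. Trajectory (selected grid times):
t=0.00: P=27.29 G=6.30 Y=7.69
t=0.71: P=27.04 G=6.89 Y=8.03
t=1.41: P=26.84 G=7.45 Y=8.38
t=2.12: P=26.68 G=7.99 Y=8.77
t=2.82: P=26.56 G=8.50 Y=9.16
t=3.53: P=26.48 G=9.01 Y=9.58
t=4.23: P=26.43 G=9.49 Y=10.01
t=4.94: P=26.41 G=9.96 Y=10.46
t=5.64: P=26.41 G=10.41 Y=10.92
t=6.35: P=26.44 G=10.85 Y=11.40
At T=6.35: P=26.44 G=10.85 Y=11.40; the largest is P.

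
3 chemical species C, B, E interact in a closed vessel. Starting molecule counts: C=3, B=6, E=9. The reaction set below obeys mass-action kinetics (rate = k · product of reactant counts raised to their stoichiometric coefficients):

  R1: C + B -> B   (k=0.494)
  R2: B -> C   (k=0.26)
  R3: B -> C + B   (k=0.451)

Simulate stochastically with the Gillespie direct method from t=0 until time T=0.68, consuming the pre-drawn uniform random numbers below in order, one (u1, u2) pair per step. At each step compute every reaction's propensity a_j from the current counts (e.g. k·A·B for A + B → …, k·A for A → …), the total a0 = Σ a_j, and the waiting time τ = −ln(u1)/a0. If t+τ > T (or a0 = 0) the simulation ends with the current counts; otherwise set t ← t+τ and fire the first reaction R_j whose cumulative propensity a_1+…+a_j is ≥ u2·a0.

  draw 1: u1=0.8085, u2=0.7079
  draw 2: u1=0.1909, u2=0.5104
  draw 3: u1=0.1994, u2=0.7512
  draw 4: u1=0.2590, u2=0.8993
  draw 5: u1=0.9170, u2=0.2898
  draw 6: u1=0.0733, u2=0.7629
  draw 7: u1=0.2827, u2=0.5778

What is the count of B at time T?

t=0.000: C=3 B=6 E=9
Draw 1: a1=8.892, a2=1.560, a3=2.706, a0=13.158; τ=−ln(0.8085)/13.158=0.016 → t=0.016; u2·a0=0.7079·13.158=9.315; a1=8.892 < 9.315 ≤ a1+a2=10.452 → R2 fires; C=4 B=5 E=9
Draw 2: a1=9.880, a2=1.300, a3=2.255, a0=13.435; τ=−ln(0.1909)/13.435=0.123 → t=0.139; u2·a0=0.5104·13.435=6.857 ≤ a1=9.880 → R1 fires; C=3 B=5 E=9
Draw 3: a1=7.410, a2=1.300, a3=2.255, a0=10.965; τ=−ln(0.1994)/10.965=0.147 → t=0.286; u2·a0=0.7512·10.965=8.237; a1=7.410 < 8.237 ≤ a1+a2=8.710 → R2 fires; C=4 B=4 E=9
Draw 4: a1=7.904, a2=1.040, a3=1.804, a0=10.748; τ=−ln(0.2590)/10.748=0.126 → t=0.412; u2·a0=0.8993·10.748=9.666; a1+a2=8.944 < 9.666 ≤ a1+…+a3=10.748 → R3 fires; C=5 B=4 E=9
Draw 5: a1=9.880, a2=1.040, a3=1.804, a0=12.724; τ=−ln(0.9170)/12.724=0.007 → t=0.419; u2·a0=0.2898·12.724=3.687 ≤ a1=9.880 → R1 fires; C=4 B=4 E=9
Draw 6: a1=7.904, a2=1.040, a3=1.804, a0=10.748; τ=−ln(0.0733)/10.748=0.243 → t=0.662; u2·a0=0.7629·10.748=8.200; a1=7.904 < 8.200 ≤ a1+a2=8.944 → R2 fires; C=5 B=3 E=9
Draw 7: a1=7.410, a2=0.780, a3=1.353, a0=9.543; τ=−ln(0.2827)/9.543=0.132 → t=0.794 > T=0.68: stop.
Read off B at T=0.68: 3

B at T = 3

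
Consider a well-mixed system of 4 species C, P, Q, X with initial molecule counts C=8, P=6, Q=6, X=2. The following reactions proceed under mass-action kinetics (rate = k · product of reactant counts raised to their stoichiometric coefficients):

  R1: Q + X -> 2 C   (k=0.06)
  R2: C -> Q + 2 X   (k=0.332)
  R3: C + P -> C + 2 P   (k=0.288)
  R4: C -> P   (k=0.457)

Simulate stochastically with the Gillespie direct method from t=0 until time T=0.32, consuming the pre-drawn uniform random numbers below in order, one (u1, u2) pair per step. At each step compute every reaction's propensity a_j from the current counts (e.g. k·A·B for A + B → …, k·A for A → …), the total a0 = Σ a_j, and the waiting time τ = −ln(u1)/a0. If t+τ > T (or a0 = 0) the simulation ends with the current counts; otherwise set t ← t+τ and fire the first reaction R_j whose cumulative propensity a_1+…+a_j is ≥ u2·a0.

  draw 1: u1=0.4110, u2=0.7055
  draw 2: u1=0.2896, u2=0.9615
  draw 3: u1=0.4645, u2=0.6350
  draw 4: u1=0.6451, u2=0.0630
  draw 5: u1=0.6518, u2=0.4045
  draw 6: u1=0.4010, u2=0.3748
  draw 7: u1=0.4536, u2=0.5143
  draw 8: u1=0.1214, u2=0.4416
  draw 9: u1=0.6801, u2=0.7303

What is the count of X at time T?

t=0.000: C=8 P=6 Q=6 X=2
Draw 1: a1=0.720, a2=2.656, a3=13.824, a4=3.656, a0=20.856; τ=−ln(0.4110)/20.856=0.043 → t=0.043; u2·a0=0.7055·20.856=14.714; a1+a2=3.376 < 14.714 ≤ a1+…+a3=17.200 → R3 fires; C=8 P=7 Q=6 X=2
Draw 2: a1=0.720, a2=2.656, a3=16.128, a4=3.656, a0=23.160; τ=−ln(0.2896)/23.160=0.054 → t=0.096; u2·a0=0.9615·23.160=22.268; a1+…+a3=19.504 < 22.268 ≤ a1+…+a4=23.160 → R4 fires; C=7 P=8 Q=6 X=2
Draw 3: a1=0.720, a2=2.324, a3=16.128, a4=3.199, a0=22.371; τ=−ln(0.4645)/22.371=0.034 → t=0.130; u2·a0=0.6350·22.371=14.206; a1+a2=3.044 < 14.206 ≤ a1+…+a3=19.172 → R3 fires; C=7 P=9 Q=6 X=2
Draw 4: a1=0.720, a2=2.324, a3=18.144, a4=3.199, a0=24.387; τ=−ln(0.6451)/24.387=0.018 → t=0.148; u2·a0=0.0630·24.387=1.536; a1=0.720 < 1.536 ≤ a1+a2=3.044 → R2 fires; C=6 P=9 Q=7 X=4
Draw 5: a1=1.680, a2=1.992, a3=15.552, a4=2.742, a0=21.966; τ=−ln(0.6518)/21.966=0.019 → t=0.168; u2·a0=0.4045·21.966=8.885; a1+a2=3.672 < 8.885 ≤ a1+…+a3=19.224 → R3 fires; C=6 P=10 Q=7 X=4
Draw 6: a1=1.680, a2=1.992, a3=17.280, a4=2.742, a0=23.694; τ=−ln(0.4010)/23.694=0.039 → t=0.206; u2·a0=0.3748·23.694=8.881; a1+a2=3.672 < 8.881 ≤ a1+…+a3=20.952 → R3 fires; C=6 P=11 Q=7 X=4
Draw 7: a1=1.680, a2=1.992, a3=19.008, a4=2.742, a0=25.422; τ=−ln(0.4536)/25.422=0.031 → t=0.238; u2·a0=0.5143·25.422=13.075; a1+a2=3.672 < 13.075 ≤ a1+…+a3=22.680 → R3 fires; C=6 P=12 Q=7 X=4
Draw 8: a1=1.680, a2=1.992, a3=20.736, a4=2.742, a0=27.150; τ=−ln(0.1214)/27.150=0.078 → t=0.315; u2·a0=0.4416·27.150=11.989; a1+a2=3.672 < 11.989 ≤ a1+…+a3=24.408 → R3 fires; C=6 P=13 Q=7 X=4
Draw 9: a1=1.680, a2=1.992, a3=22.464, a4=2.742, a0=28.878; τ=−ln(0.6801)/28.878=0.013 → t=0.329 > T=0.32: stop.
Read off X at T=0.32: 4

X at T = 4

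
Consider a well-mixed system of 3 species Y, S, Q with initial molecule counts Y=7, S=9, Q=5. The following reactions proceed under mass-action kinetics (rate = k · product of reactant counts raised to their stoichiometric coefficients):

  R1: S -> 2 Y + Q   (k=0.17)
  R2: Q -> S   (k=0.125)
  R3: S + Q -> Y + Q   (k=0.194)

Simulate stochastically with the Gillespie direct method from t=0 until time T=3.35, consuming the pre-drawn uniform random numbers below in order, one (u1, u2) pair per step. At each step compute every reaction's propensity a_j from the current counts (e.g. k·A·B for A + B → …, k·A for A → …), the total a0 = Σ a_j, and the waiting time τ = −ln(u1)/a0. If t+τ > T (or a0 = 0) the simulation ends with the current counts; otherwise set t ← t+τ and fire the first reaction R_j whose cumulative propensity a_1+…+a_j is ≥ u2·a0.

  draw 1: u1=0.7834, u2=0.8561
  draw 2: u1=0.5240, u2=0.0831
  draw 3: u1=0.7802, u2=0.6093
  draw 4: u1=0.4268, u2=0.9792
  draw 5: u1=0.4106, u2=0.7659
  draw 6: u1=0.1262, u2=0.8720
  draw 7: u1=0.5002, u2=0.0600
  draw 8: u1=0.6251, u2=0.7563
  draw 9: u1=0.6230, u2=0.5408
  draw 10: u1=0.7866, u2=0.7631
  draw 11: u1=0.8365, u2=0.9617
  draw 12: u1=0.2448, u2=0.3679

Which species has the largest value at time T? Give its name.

t=0.000: Y=7 S=9 Q=5
Draw 1: a1=1.530, a2=0.625, a3=8.730, a0=10.885; τ=−ln(0.7834)/10.885=0.022 → t=0.022; u2·a0=0.8561·10.885=9.319; a1+a2=2.155 < 9.319 ≤ a1+…+a3=10.885 → R3 fires; Y=8 S=8 Q=5
Draw 2: a1=1.360, a2=0.625, a3=7.760, a0=9.745; τ=−ln(0.5240)/9.745=0.066 → t=0.089; u2·a0=0.0831·9.745=0.810 ≤ a1=1.360 → R1 fires; Y=10 S=7 Q=6
Draw 3: a1=1.190, a2=0.750, a3=8.148, a0=10.088; τ=−ln(0.7802)/10.088=0.025 → t=0.113; u2·a0=0.6093·10.088=6.147; a1+a2=1.940 < 6.147 ≤ a1+…+a3=10.088 → R3 fires; Y=11 S=6 Q=6
Draw 4: a1=1.020, a2=0.750, a3=6.984, a0=8.754; τ=−ln(0.4268)/8.754=0.097 → t=0.211; u2·a0=0.9792·8.754=8.572; a1+a2=1.770 < 8.572 ≤ a1+…+a3=8.754 → R3 fires; Y=12 S=5 Q=6
Draw 5: a1=0.850, a2=0.750, a3=5.820, a0=7.420; τ=−ln(0.4106)/7.420=0.120 → t=0.331; u2·a0=0.7659·7.420=5.683; a1+a2=1.600 < 5.683 ≤ a1+…+a3=7.420 → R3 fires; Y=13 S=4 Q=6
Draw 6: a1=0.680, a2=0.750, a3=4.656, a0=6.086; τ=−ln(0.1262)/6.086=0.340 → t=0.671; u2·a0=0.8720·6.086=5.307; a1+a2=1.430 < 5.307 ≤ a1+…+a3=6.086 → R3 fires; Y=14 S=3 Q=6
Draw 7: a1=0.510, a2=0.750, a3=3.492, a0=4.752; τ=−ln(0.5002)/4.752=0.146 → t=0.816; u2·a0=0.0600·4.752=0.285 ≤ a1=0.510 → R1 fires; Y=16 S=2 Q=7
Draw 8: a1=0.340, a2=0.875, a3=2.716, a0=3.931; τ=−ln(0.6251)/3.931=0.120 → t=0.936; u2·a0=0.7563·3.931=2.973; a1+a2=1.215 < 2.973 ≤ a1+…+a3=3.931 → R3 fires; Y=17 S=1 Q=7
Draw 9: a1=0.170, a2=0.875, a3=1.358, a0=2.403; τ=−ln(0.6230)/2.403=0.197 → t=1.133; u2·a0=0.5408·2.403=1.300; a1+a2=1.045 < 1.300 ≤ a1+…+a3=2.403 → R3 fires; Y=18 S=0 Q=7
Draw 10: a1=0.000, a2=0.875, a3=0.000, a0=0.875; τ=−ln(0.7866)/0.875=0.274 → t=1.407; u2·a0=0.7631·0.875=0.668; a1=0.000 < 0.668 ≤ a1+a2=0.875 → R2 fires; Y=18 S=1 Q=6
Draw 11: a1=0.170, a2=0.750, a3=1.164, a0=2.084; τ=−ln(0.8365)/2.084=0.086 → t=1.493; u2·a0=0.9617·2.084=2.004; a1+a2=0.920 < 2.004 ≤ a1+…+a3=2.084 → R3 fires; Y=19 S=0 Q=6
Draw 12: a1=0.000, a2=0.750, a3=0.000, a0=0.750; τ=−ln(0.2448)/0.750=1.876 → t=3.369 > T=3.35: stop.
At T=3.35: Y=19 S=0 Q=6; the largest is Y.

Dominant species at T: Y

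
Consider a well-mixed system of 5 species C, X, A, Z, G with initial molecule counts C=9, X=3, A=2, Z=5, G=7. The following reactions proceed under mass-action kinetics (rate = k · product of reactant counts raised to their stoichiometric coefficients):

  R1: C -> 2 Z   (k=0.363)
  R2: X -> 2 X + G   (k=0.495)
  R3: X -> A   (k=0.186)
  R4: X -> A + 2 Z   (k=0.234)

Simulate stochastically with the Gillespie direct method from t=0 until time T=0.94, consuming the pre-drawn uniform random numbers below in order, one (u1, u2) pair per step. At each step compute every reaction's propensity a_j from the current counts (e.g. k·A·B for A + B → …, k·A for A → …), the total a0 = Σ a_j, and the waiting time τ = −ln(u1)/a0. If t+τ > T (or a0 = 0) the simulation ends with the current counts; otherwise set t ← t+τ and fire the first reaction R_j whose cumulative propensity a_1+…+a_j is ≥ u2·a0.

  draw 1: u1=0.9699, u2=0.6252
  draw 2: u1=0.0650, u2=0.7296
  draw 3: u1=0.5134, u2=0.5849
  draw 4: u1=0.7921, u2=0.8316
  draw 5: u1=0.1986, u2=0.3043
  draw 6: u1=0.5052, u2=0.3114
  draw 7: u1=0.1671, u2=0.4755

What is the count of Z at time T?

t=0.000: C=9 X=3 A=2 Z=5 G=7
Draw 1: a1=3.267, a2=1.485, a3=0.558, a4=0.702, a0=6.012; τ=−ln(0.9699)/6.012=0.005 → t=0.005; u2·a0=0.6252·6.012=3.759; a1=3.267 < 3.759 ≤ a1+a2=4.752 → R2 fires; C=9 X=4 A=2 Z=5 G=8
Draw 2: a1=3.267, a2=1.980, a3=0.744, a4=0.936, a0=6.927; τ=−ln(0.0650)/6.927=0.395 → t=0.400; u2·a0=0.7296·6.927=5.054; a1=3.267 < 5.054 ≤ a1+a2=5.247 → R2 fires; C=9 X=5 A=2 Z=5 G=9
Draw 3: a1=3.267, a2=2.475, a3=0.930, a4=1.170, a0=7.842; τ=−ln(0.5134)/7.842=0.085 → t=0.485; u2·a0=0.5849·7.842=4.587; a1=3.267 < 4.587 ≤ a1+a2=5.742 → R2 fires; C=9 X=6 A=2 Z=5 G=10
Draw 4: a1=3.267, a2=2.970, a3=1.116, a4=1.404, a0=8.757; τ=−ln(0.7921)/8.757=0.027 → t=0.511; u2·a0=0.8316·8.757=7.282; a1+a2=6.237 < 7.282 ≤ a1+…+a3=7.353 → R3 fires; C=9 X=5 A=3 Z=5 G=10
Draw 5: a1=3.267, a2=2.475, a3=0.930, a4=1.170, a0=7.842; τ=−ln(0.1986)/7.842=0.206 → t=0.717; u2·a0=0.3043·7.842=2.386 ≤ a1=3.267 → R1 fires; C=8 X=5 A=3 Z=7 G=10
Draw 6: a1=2.904, a2=2.475, a3=0.930, a4=1.170, a0=7.479; τ=−ln(0.5052)/7.479=0.091 → t=0.809; u2·a0=0.3114·7.479=2.329 ≤ a1=2.904 → R1 fires; C=7 X=5 A=3 Z=9 G=10
Draw 7: a1=2.541, a2=2.475, a3=0.930, a4=1.170, a0=7.116; τ=−ln(0.1671)/7.116=0.251 → t=1.060 > T=0.94: stop.
Read off Z at T=0.94: 9

Z at T = 9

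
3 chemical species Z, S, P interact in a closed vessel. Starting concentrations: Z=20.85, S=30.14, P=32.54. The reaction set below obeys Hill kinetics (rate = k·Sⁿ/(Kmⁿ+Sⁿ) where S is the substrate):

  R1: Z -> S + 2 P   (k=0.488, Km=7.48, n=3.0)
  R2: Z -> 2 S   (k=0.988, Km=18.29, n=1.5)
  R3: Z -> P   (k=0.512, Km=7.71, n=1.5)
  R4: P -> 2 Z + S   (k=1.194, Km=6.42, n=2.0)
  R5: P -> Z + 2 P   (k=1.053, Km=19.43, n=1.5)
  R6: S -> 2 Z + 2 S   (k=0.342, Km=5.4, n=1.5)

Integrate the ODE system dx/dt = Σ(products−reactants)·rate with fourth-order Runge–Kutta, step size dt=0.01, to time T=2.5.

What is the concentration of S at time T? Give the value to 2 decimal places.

S at T = 37.94

RK4 with dt=0.01: 250 steps to T=2.5. Trajectory (selected grid times):
t=0.00: Z=20.85 S=30.14 P=32.54
t=0.28: Z=21.47 S=30.99 P=32.80
t=0.56: Z=22.09 S=31.84 P=33.06
t=0.83: Z=22.69 S=32.68 P=33.32
t=1.11: Z=23.30 S=33.54 P=33.58
t=1.39: Z=23.92 S=34.42 P=33.85
t=1.67: Z=24.53 S=35.30 P=34.12
t=1.94: Z=25.11 S=36.15 P=34.38
t=2.22: Z=25.72 S=37.04 P=34.66
t=2.50: Z=26.33 S=37.94 P=34.93
Read off S at T=2.5: 37.94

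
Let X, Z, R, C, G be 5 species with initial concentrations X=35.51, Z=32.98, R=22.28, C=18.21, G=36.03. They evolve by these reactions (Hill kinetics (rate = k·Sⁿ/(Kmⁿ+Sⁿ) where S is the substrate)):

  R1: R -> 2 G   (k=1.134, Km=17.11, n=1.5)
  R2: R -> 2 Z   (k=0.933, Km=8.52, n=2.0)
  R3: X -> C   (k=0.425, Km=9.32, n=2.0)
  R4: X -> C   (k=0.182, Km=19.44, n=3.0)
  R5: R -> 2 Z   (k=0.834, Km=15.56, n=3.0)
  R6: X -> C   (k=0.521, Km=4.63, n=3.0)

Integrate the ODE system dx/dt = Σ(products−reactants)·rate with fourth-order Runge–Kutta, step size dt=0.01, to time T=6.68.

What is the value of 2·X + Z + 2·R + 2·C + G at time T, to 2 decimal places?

Value at T = 221.01

Check how each reaction changes W = 2·X + Z + 2·R + 2·C + G (weight of products minus weight of reactants):
R1: R -> 2 G: (1·2) − (2·1) = 2 − 2 = 0
R2: R -> 2 Z: (1·2) − (2·1) = 2 − 2 = 0
R3: X -> C: (2·1) − (2·1) = 2 − 2 = 0
R4: X -> C: (2·1) − (2·1) = 2 − 2 = 0
R5: R -> 2 Z: (1·2) − (2·1) = 2 − 2 = 0
R6: X -> C: (2·1) − (2·1) = 2 − 2 = 0
Every reaction leaves W unchanged, so W is conserved and no simulation is needed: W(T) = W(0) = 2·35.51 + 32.98 + 2·22.28 + 2·18.21 + 36.03 = 221.01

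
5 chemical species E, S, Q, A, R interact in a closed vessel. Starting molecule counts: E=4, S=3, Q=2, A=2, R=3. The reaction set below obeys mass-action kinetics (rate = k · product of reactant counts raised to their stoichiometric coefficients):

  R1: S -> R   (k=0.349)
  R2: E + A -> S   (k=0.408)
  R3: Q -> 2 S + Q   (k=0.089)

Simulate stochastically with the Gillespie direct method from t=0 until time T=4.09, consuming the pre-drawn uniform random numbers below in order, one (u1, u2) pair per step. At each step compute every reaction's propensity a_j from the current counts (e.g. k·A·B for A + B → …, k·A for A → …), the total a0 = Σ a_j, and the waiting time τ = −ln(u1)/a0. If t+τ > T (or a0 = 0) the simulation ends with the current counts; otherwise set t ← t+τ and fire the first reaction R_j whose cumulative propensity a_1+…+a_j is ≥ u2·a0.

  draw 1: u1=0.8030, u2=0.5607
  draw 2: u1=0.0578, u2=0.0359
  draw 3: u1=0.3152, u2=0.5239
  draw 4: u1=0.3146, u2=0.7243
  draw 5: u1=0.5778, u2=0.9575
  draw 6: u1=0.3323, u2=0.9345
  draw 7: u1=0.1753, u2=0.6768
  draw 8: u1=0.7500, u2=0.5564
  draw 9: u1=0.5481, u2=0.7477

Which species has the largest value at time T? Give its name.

t=0.000: E=4 S=3 Q=2 A=2 R=3
Draw 1: a1=1.047, a2=3.264, a3=0.178, a0=4.489; τ=−ln(0.8030)/4.489=0.049 → t=0.049; u2·a0=0.5607·4.489=2.517; a1=1.047 < 2.517 ≤ a1+a2=4.311 → R2 fires; E=3 S=4 Q=2 A=1 R=3
Draw 2: a1=1.396, a2=1.224, a3=0.178, a0=2.798; τ=−ln(0.0578)/2.798=1.019 → t=1.068; u2·a0=0.0359·2.798=0.100 ≤ a1=1.396 → R1 fires; E=3 S=3 Q=2 A=1 R=4
Draw 3: a1=1.047, a2=1.224, a3=0.178, a0=2.449; τ=−ln(0.3152)/2.449=0.471 → t=1.539; u2·a0=0.5239·2.449=1.283; a1=1.047 < 1.283 ≤ a1+a2=2.271 → R2 fires; E=2 S=4 Q=2 A=0 R=4
Draw 4: a1=1.396, a2=0.000, a3=0.178, a0=1.574; τ=−ln(0.3146)/1.574=0.735 → t=2.274; u2·a0=0.7243·1.574=1.140 ≤ a1=1.396 → R1 fires; E=2 S=3 Q=2 A=0 R=5
Draw 5: a1=1.047, a2=0.000, a3=0.178, a0=1.225; τ=−ln(0.5778)/1.225=0.448 → t=2.722; u2·a0=0.9575·1.225=1.173; a1+a2=1.047 < 1.173 ≤ a1+…+a3=1.225 → R3 fires; E=2 S=5 Q=2 A=0 R=5
Draw 6: a1=1.745, a2=0.000, a3=0.178, a0=1.923; τ=−ln(0.3323)/1.923=0.573 → t=3.295; u2·a0=0.9345·1.923=1.797; a1+a2=1.745 < 1.797 ≤ a1+…+a3=1.923 → R3 fires; E=2 S=7 Q=2 A=0 R=5
Draw 7: a1=2.443, a2=0.000, a3=0.178, a0=2.621; τ=−ln(0.1753)/2.621=0.664 → t=3.959; u2·a0=0.6768·2.621=1.774 ≤ a1=2.443 → R1 fires; E=2 S=6 Q=2 A=0 R=6
Draw 8: a1=2.094, a2=0.000, a3=0.178, a0=2.272; τ=−ln(0.7500)/2.272=0.127 → t=4.086; u2·a0=0.5564·2.272=1.264 ≤ a1=2.094 → R1 fires; E=2 S=5 Q=2 A=0 R=7
Draw 9: a1=1.745, a2=0.000, a3=0.178, a0=1.923; τ=−ln(0.5481)/1.923=0.313 → t=4.398 > T=4.09: stop.
At T=4.09: E=2 S=5 Q=2 A=0 R=7; the largest is R.

Dominant species at T: R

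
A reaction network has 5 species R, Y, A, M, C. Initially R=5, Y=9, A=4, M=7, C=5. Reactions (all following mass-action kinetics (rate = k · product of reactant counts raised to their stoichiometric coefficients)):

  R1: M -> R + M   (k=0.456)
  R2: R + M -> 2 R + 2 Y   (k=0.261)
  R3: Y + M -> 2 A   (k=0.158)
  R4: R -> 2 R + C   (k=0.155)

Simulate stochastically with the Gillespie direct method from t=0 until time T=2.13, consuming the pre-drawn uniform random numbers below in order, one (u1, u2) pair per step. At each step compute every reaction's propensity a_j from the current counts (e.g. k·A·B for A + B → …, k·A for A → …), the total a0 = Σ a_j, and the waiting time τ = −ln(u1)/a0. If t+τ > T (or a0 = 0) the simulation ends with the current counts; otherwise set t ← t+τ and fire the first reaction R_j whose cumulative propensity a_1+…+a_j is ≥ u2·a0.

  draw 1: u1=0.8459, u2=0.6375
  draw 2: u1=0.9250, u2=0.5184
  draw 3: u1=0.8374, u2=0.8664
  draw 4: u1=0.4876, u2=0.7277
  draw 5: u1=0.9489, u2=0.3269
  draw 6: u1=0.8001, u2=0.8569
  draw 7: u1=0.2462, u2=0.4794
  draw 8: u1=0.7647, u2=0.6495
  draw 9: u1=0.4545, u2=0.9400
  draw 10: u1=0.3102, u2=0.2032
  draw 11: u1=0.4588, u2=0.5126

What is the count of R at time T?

R at T = 10

t=0.000: R=5 Y=9 A=4 M=7 C=5
Draw 1: a1=3.192, a2=9.135, a3=9.954, a4=0.775, a0=23.056; τ=−ln(0.8459)/23.056=0.007 → t=0.007; u2·a0=0.6375·23.056=14.698; a1+a2=12.327 < 14.698 ≤ a1+…+a3=22.281 → R3 fires; R=5 Y=8 A=6 M=6 C=5
Draw 2: a1=2.736, a2=7.830, a3=7.584, a4=0.775, a0=18.925; τ=−ln(0.9250)/18.925=0.004 → t=0.011; u2·a0=0.5184·18.925=9.811; a1=2.736 < 9.811 ≤ a1+a2=10.566 → R2 fires; R=6 Y=10 A=6 M=5 C=5
Draw 3: a1=2.280, a2=7.830, a3=7.900, a4=0.930, a0=18.940; τ=−ln(0.8374)/18.940=0.009 → t=0.021; u2·a0=0.8664·18.940=16.410; a1+a2=10.110 < 16.410 ≤ a1+…+a3=18.010 → R3 fires; R=6 Y=9 A=8 M=4 C=5
Draw 4: a1=1.824, a2=6.264, a3=5.688, a4=0.930, a0=14.706; τ=−ln(0.4876)/14.706=0.049 → t=0.070; u2·a0=0.7277·14.706=10.702; a1+a2=8.088 < 10.702 ≤ a1+…+a3=13.776 → R3 fires; R=6 Y=8 A=10 M=3 C=5
Draw 5: a1=1.368, a2=4.698, a3=3.792, a4=0.930, a0=10.788; τ=−ln(0.9489)/10.788=0.005 → t=0.074; u2·a0=0.3269·10.788=3.527; a1=1.368 < 3.527 ≤ a1+a2=6.066 → R2 fires; R=7 Y=10 A=10 M=2 C=5
Draw 6: a1=0.912, a2=3.654, a3=3.160, a4=1.085, a0=8.811; τ=−ln(0.8001)/8.811=0.025 → t=0.100; u2·a0=0.8569·8.811=7.550; a1+a2=4.566 < 7.550 ≤ a1+…+a3=7.726 → R3 fires; R=7 Y=9 A=12 M=1 C=5
Draw 7: a1=0.456, a2=1.827, a3=1.422, a4=1.085, a0=4.790; τ=−ln(0.2462)/4.790=0.293 → t=0.392; u2·a0=0.4794·4.790=2.296; a1+a2=2.283 < 2.296 ≤ a1+…+a3=3.705 → R3 fires; R=7 Y=8 A=14 M=0 C=5
Draw 8: a1=0.000, a2=0.000, a3=0.000, a4=1.085, a0=1.085; τ=−ln(0.7647)/1.085=0.247 → t=0.640; u2·a0=0.6495·1.085=0.705; a1+…+a3=0.000 < 0.705 ≤ a1+…+a4=1.085 → R4 fires; R=8 Y=8 A=14 M=0 C=6
Draw 9: a1=0.000, a2=0.000, a3=0.000, a4=1.240, a0=1.240; τ=−ln(0.4545)/1.240=0.636 → t=1.276; u2·a0=0.9400·1.240=1.166; a1+…+a3=0.000 < 1.166 ≤ a1+…+a4=1.240 → R4 fires; R=9 Y=8 A=14 M=0 C=7
Draw 10: a1=0.000, a2=0.000, a3=0.000, a4=1.395, a0=1.395; τ=−ln(0.3102)/1.395=0.839 → t=2.115; u2·a0=0.2032·1.395=0.283; a1+…+a3=0.000 < 0.283 ≤ a1+…+a4=1.395 → R4 fires; R=10 Y=8 A=14 M=0 C=8
Draw 11: a1=0.000, a2=0.000, a3=0.000, a4=1.550, a0=1.550; τ=−ln(0.4588)/1.550=0.503 → t=2.617 > T=2.13: stop.
Read off R at T=2.13: 10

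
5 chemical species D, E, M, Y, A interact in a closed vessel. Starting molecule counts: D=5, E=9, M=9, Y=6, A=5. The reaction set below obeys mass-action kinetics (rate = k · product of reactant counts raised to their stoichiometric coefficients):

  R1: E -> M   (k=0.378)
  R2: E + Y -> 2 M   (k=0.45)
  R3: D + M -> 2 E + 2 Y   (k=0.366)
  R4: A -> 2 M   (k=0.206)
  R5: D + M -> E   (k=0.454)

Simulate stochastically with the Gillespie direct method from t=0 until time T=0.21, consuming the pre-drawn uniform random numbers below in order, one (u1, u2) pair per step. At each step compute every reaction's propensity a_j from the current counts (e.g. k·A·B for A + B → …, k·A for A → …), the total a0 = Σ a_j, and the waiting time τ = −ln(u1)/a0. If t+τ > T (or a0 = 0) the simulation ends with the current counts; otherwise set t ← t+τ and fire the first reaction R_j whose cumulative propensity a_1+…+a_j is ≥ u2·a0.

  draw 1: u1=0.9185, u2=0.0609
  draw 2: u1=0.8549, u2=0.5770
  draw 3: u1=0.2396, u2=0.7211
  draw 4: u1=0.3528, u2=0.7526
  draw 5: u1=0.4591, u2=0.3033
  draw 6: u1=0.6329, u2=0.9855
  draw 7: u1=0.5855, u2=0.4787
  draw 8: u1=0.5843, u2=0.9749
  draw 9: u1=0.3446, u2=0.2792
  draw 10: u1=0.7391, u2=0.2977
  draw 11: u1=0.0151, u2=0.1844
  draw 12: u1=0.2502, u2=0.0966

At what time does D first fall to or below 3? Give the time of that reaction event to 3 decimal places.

t=0.000: D=5 E=9 M=9 Y=6 A=5
Draw 1: a1=3.402, a2=24.300, a3=16.470, a4=1.030, a5=20.430, a0=65.632; τ=−ln(0.9185)/65.632=0.001 → t=0.001; u2·a0=0.0609·65.632=3.997; a1=3.402 < 3.997 ≤ a1+a2=27.702 → R2 fires; D=5 E=8 M=11 Y=5 A=5
Draw 2: a1=3.024, a2=18.000, a3=20.130, a4=1.030, a5=24.970, a0=67.154; τ=−ln(0.8549)/67.154=0.002 → t=0.004; u2·a0=0.5770·67.154=38.748; a1+a2=21.024 < 38.748 ≤ a1+…+a3=41.154 → R3 fires; D=4 E=10 M=10 Y=7 A=5
Draw 3: a1=3.780, a2=31.500, a3=14.640, a4=1.030, a5=18.160, a0=69.110; τ=−ln(0.2396)/69.110=0.021 → t=0.024; u2·a0=0.7211·69.110=49.835; a1+a2=35.280 < 49.835 ≤ a1+…+a3=49.920 → R3 fires; D=3 E=12 M=9 Y=9 A=5
Draw 4: a1=4.536, a2=48.600, a3=9.882, a4=1.030, a5=12.258, a0=76.306; τ=−ln(0.3528)/76.306=0.014 → t=0.038; u2·a0=0.7526·76.306=57.428; a1+a2=53.136 < 57.428 ≤ a1+…+a3=63.018 → R3 fires; D=2 E=14 M=8 Y=11 A=5
Draw 5: a1=5.292, a2=69.300, a3=5.856, a4=1.030, a5=7.264, a0=88.742; τ=−ln(0.4591)/88.742=0.009 → t=0.047; u2·a0=0.3033·88.742=26.915; a1=5.292 < 26.915 ≤ a1+a2=74.592 → R2 fires; D=2 E=13 M=10 Y=10 A=5
Draw 6: a1=4.914, a2=58.500, a3=7.320, a4=1.030, a5=9.080, a0=80.844; τ=−ln(0.6329)/80.844=0.006 → t=0.052; u2·a0=0.9855·80.844=79.672; a1+…+a4=71.764 < 79.672 ≤ a1+…+a5=80.844 → R5 fires; D=1 E=14 M=9 Y=10 A=5
Draw 7: a1=5.292, a2=63.000, a3=3.294, a4=1.030, a5=4.086, a0=76.702; τ=−ln(0.5855)/76.702=0.007 → t=0.059; u2·a0=0.4787·76.702=36.717; a1=5.292 < 36.717 ≤ a1+a2=68.292 → R2 fires; D=1 E=13 M=11 Y=9 A=5
Draw 8: a1=4.914, a2=52.650, a3=4.026, a4=1.030, a5=4.994, a0=67.614; τ=−ln(0.5843)/67.614=0.008 → t=0.067; u2·a0=0.9749·67.614=65.917; a1+…+a4=62.620 < 65.917 ≤ a1+…+a5=67.614 → R5 fires; D=0 E=14 M=10 Y=9 A=5
Draw 9: a1=5.292, a2=56.700, a3=0.000, a4=1.030, a5=0.000, a0=63.022; τ=−ln(0.3446)/63.022=0.017 → t=0.084; u2·a0=0.2792·63.022=17.596; a1=5.292 < 17.596 ≤ a1+a2=61.992 → R2 fires; D=0 E=13 M=12 Y=8 A=5
Draw 10: a1=4.914, a2=46.800, a3=0.000, a4=1.030, a5=0.000, a0=52.744; τ=−ln(0.7391)/52.744=0.006 → t=0.090; u2·a0=0.2977·52.744=15.702; a1=4.914 < 15.702 ≤ a1+a2=51.714 → R2 fires; D=0 E=12 M=14 Y=7 A=5
Draw 11: a1=4.536, a2=37.800, a3=0.000, a4=1.030, a5=0.000, a0=43.366; τ=−ln(0.0151)/43.366=0.097 → t=0.187; u2·a0=0.1844·43.366=7.997; a1=4.536 < 7.997 ≤ a1+a2=42.336 → R2 fires; D=0 E=11 M=16 Y=6 A=5
Draw 12: a1=4.158, a2=29.700, a3=0.000, a4=1.030, a5=0.000, a0=34.888; τ=−ln(0.2502)/34.888=0.040 → t=0.226 > T=0.21: stop.
D first becomes ≤ 3 when it reaches 3 at the event at t=0.024.

Threshold first reached at t = 0.024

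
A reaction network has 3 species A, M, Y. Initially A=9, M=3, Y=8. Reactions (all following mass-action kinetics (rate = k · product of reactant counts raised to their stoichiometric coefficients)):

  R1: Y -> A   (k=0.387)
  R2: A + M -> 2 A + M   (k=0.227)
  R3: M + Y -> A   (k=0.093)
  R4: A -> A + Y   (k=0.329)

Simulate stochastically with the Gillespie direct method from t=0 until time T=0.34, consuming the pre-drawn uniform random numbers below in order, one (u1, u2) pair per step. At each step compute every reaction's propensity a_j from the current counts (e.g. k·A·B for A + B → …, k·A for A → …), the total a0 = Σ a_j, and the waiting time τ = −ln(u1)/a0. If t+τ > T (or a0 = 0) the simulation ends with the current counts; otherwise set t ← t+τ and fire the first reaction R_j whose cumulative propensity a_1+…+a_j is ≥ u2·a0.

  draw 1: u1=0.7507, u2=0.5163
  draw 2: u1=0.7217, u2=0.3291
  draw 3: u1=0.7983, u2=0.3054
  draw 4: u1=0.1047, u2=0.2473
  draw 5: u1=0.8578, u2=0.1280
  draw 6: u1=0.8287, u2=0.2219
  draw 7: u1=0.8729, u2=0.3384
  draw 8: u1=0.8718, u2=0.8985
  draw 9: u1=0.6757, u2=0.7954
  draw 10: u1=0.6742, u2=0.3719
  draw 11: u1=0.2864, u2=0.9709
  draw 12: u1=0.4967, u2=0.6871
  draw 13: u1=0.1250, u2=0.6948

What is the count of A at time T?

A at T = 18

t=0.000: A=9 M=3 Y=8
Draw 1: a1=3.096, a2=6.129, a3=2.232, a4=2.961, a0=14.418; τ=−ln(0.7507)/14.418=0.020 → t=0.020; u2·a0=0.5163·14.418=7.444; a1=3.096 < 7.444 ≤ a1+a2=9.225 → R2 fires; A=10 M=3 Y=8
Draw 2: a1=3.096, a2=6.810, a3=2.232, a4=3.290, a0=15.428; τ=−ln(0.7217)/15.428=0.021 → t=0.041; u2·a0=0.3291·15.428=5.077; a1=3.096 < 5.077 ≤ a1+a2=9.906 → R2 fires; A=11 M=3 Y=8
Draw 3: a1=3.096, a2=7.491, a3=2.232, a4=3.619, a0=16.438; τ=−ln(0.7983)/16.438=0.014 → t=0.055; u2·a0=0.3054·16.438=5.020; a1=3.096 < 5.020 ≤ a1+a2=10.587 → R2 fires; A=12 M=3 Y=8
Draw 4: a1=3.096, a2=8.172, a3=2.232, a4=3.948, a0=17.448; τ=−ln(0.1047)/17.448=0.129 → t=0.184; u2·a0=0.2473·17.448=4.315; a1=3.096 < 4.315 ≤ a1+a2=11.268 → R2 fires; A=13 M=3 Y=8
Draw 5: a1=3.096, a2=8.853, a3=2.232, a4=4.277, a0=18.458; τ=−ln(0.8578)/18.458=0.008 → t=0.192; u2·a0=0.1280·18.458=2.363 ≤ a1=3.096 → R1 fires; A=14 M=3 Y=7
Draw 6: a1=2.709, a2=9.534, a3=1.953, a4=4.606, a0=18.802; τ=−ln(0.8287)/18.802=0.010 → t=0.202; u2·a0=0.2219·18.802=4.172; a1=2.709 < 4.172 ≤ a1+a2=12.243 → R2 fires; A=15 M=3 Y=7
Draw 7: a1=2.709, a2=10.215, a3=1.953, a4=4.935, a0=19.812; τ=−ln(0.8729)/19.812=0.007 → t=0.209; u2·a0=0.3384·19.812=6.704; a1=2.709 < 6.704 ≤ a1+a2=12.924 → R2 fires; A=16 M=3 Y=7
Draw 8: a1=2.709, a2=10.896, a3=1.953, a4=5.264, a0=20.822; τ=−ln(0.8718)/20.822=0.007 → t=0.216; u2·a0=0.8985·20.822=18.709; a1+…+a3=15.558 < 18.709 ≤ a1+…+a4=20.822 → R4 fires; A=16 M=3 Y=8
Draw 9: a1=3.096, a2=10.896, a3=2.232, a4=5.264, a0=21.488; τ=−ln(0.6757)/21.488=0.018 → t=0.234; u2·a0=0.7954·21.488=17.092; a1+…+a3=16.224 < 17.092 ≤ a1+…+a4=21.488 → R4 fires; A=16 M=3 Y=9
Draw 10: a1=3.483, a2=10.896, a3=2.511, a4=5.264, a0=22.154; τ=−ln(0.6742)/22.154=0.018 → t=0.252; u2·a0=0.3719·22.154=8.239; a1=3.483 < 8.239 ≤ a1+a2=14.379 → R2 fires; A=17 M=3 Y=9
Draw 11: a1=3.483, a2=11.577, a3=2.511, a4=5.593, a0=23.164; τ=−ln(0.2864)/23.164=0.054 → t=0.306; u2·a0=0.9709·23.164=22.490; a1+…+a3=17.571 < 22.490 ≤ a1+…+a4=23.164 → R4 fires; A=17 M=3 Y=10
Draw 12: a1=3.870, a2=11.577, a3=2.790, a4=5.593, a0=23.830; τ=−ln(0.4967)/23.830=0.029 → t=0.335; u2·a0=0.6871·23.830=16.374; a1+a2=15.447 < 16.374 ≤ a1+…+a3=18.237 → R3 fires; A=18 M=2 Y=9
Draw 13: a1=3.483, a2=8.172, a3=1.674, a4=5.922, a0=19.251; τ=−ln(0.1250)/19.251=0.108 → t=0.443 > T=0.34: stop.
Read off A at T=0.34: 18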